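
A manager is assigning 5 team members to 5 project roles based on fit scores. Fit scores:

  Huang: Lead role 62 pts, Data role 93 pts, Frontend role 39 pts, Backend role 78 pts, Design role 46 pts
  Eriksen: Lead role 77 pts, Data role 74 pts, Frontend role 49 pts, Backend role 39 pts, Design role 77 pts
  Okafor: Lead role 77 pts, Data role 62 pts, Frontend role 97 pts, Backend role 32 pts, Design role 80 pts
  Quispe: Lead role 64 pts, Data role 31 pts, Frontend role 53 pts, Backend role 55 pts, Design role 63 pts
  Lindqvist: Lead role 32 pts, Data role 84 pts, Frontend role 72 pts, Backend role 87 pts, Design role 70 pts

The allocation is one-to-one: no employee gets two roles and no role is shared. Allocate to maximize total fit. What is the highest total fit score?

Maximum total: 418 pts

This is the linear assignment problem.
Optimal: Huang→Data role (93 pts), Eriksen→Design role (77 pts), Okafor→Frontend role (97 pts), Quispe→Lead role (64 pts), Lindqvist→Backend role (87 pts) — total 93+77+97+64+87 = 418 pts.
Next-best assignment: Huang→Data role, Eriksen→Lead role, Okafor→Frontend role, Quispe→Design role, Lindqvist→Backend role = 417 pts.
Swapping Quispe↔Lindqvist (Quispe→Backend role 55 pts, Lindqvist→Lead role 32 pts) loses 64.
Checked against all permutations: 418 pts is optimal.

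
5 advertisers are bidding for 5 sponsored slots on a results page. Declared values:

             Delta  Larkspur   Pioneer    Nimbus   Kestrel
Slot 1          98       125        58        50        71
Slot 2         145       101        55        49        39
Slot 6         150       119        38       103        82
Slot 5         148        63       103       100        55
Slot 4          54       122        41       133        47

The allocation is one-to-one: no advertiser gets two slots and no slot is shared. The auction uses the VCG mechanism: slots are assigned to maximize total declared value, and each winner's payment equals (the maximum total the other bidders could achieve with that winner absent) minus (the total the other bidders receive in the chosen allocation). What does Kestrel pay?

Efficient allocation: Delta→Slot 2 ($145), Larkspur→Slot 1 ($125), Pioneer→Slot 5 ($103), Nimbus→Slot 4 ($133), Kestrel→Slot 6 ($82); total welfare W = $588.
Kestrel receives Slot 6 at value $82, so the others get W − 82 = $506.
Without Kestrel: best allocation of the remaining 4 bidders over all 5 slots is Delta→Slot 6 ($150), Larkspur→Slot 1 ($125), Pioneer→Slot 5 ($103), Nimbus→Slot 4 ($133), total $511.
VCG payment = (others' best without Kestrel) − (others' welfare with Kestrel) = 511 − 506 = $5.

Kestrel pays $5.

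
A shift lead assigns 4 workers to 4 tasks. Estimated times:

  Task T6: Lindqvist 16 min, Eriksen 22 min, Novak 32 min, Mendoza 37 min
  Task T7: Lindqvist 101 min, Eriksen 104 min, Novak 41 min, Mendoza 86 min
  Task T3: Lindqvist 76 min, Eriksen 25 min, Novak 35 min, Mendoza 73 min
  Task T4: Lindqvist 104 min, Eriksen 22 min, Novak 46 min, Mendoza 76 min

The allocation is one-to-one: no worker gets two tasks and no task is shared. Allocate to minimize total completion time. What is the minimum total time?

Treat this as an assignment problem: match each worker to one task.
Optimal: Lindqvist→Task T6 (16 min), Eriksen→Task T4 (22 min), Novak→Task T7 (41 min), Mendoza→Task T3 (73 min) — total 16+22+41+73 = 152 min.
Row-greedy (each worker in turn takes its cheapest remaining task) gives 159 min, worse by 7.

Minimum total: 152 min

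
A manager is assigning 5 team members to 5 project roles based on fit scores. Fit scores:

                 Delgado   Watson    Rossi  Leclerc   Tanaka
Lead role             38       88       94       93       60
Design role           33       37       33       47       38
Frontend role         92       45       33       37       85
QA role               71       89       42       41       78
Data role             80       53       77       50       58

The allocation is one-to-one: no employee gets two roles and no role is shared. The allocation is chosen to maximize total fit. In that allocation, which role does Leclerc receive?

Leclerc receives Design role.

Optimal: Delgado→Data role (80 pts), Watson→QA role (89 pts), Rossi→Lead role (94 pts), Leclerc→Design role (47 pts), Tanaka→Frontend role (85 pts) — total 80+89+94+47+85 = 395 pts.
Row-greedy (each employee in turn takes its best remaining role) gives 363 pts, worse by 32.
Next-best assignment: Delgado→Frontend role, Watson→QA role, Rossi→Data role, Leclerc→Lead role, Tanaka→Design role = 389 pts.
No other one-to-one assignment exceeds 395 pts.
Leclerc's own top role is Lead role (93 pts), but forcing Leclerc→Lead role and reassigning the rest optimally gives only 389 pts — worse by 6.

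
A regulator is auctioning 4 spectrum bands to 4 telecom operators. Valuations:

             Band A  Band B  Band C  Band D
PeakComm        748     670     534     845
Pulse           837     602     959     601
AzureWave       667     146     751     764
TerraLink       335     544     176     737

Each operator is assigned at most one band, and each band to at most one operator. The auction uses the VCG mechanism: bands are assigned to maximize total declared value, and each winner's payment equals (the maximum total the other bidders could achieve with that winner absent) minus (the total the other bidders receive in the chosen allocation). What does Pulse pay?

Efficient allocation: PeakComm→Band B ($670M), Pulse→Band C ($959M), AzureWave→Band A ($667M), TerraLink→Band D ($737M); total welfare W = $3033M.
Pulse receives Band C at value $959M, so the others get W − 959 = $2074M.
Without Pulse: best allocation of the remaining 3 bidders over all 4 bands is PeakComm→Band A ($748M), AzureWave→Band C ($751M), TerraLink→Band D ($737M), total $2236M.
VCG payment = (others' best without Pulse) − (others' welfare with Pulse) = 2236 − 2074 = $162M.

Pulse pays $162M.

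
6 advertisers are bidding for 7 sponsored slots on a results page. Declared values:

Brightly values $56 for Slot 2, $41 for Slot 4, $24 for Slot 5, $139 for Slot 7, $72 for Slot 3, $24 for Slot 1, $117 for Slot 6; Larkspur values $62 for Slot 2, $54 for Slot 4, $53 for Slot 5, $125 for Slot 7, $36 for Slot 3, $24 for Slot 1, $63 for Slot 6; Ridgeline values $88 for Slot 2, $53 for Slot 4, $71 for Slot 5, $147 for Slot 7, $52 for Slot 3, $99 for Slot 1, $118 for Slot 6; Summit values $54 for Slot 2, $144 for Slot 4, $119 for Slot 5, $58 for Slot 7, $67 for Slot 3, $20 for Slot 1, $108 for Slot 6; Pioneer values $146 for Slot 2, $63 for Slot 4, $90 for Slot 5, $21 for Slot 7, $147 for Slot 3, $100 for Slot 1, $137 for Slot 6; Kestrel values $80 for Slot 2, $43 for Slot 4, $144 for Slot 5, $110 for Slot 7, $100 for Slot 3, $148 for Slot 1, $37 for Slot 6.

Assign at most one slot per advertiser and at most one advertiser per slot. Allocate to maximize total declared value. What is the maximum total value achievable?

Optimal: Brightly→Slot 6 ($117), Larkspur→Slot 7 ($125), Ridgeline→Slot 1 ($99), Summit→Slot 4 ($144), Pioneer→Slot 3 ($147), Kestrel→Slot 5 ($144) — total 117+125+99+144+147+144 = $776.
Row-greedy (each advertiser in turn takes its best remaining slot) gives $736, worse by 40.
Next-best assignment: Brightly→Slot 6, Larkspur→Slot 7, Ridgeline→Slot 1, Summit→Slot 4, Pioneer→Slot 2, Kestrel→Slot 5 = $775.
Swapping Ridgeline↔Kestrel (Ridgeline→Slot 5 $71, Kestrel→Slot 1 $148) loses 24.

Max total: $776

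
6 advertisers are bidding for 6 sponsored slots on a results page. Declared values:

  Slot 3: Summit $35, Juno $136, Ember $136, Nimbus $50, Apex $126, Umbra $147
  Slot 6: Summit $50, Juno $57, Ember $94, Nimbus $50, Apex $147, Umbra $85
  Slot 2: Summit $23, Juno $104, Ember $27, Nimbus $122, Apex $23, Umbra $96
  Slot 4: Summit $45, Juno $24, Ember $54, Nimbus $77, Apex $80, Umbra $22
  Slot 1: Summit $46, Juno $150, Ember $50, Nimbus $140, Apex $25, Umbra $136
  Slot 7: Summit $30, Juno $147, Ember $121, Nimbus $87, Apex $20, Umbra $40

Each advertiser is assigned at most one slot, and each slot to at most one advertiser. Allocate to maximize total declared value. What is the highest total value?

Max total: $733

Optimal: Summit→Slot 4 ($45), Juno→Slot 7 ($147), Ember→Slot 3 ($136), Nimbus→Slot 2 ($122), Apex→Slot 6 ($147), Umbra→Slot 1 ($136) — total 45+147+136+122+147+136 = $733.
Row-greedy (each advertiser in turn takes its best remaining slot) gives $578, worse by 155.
Next-best assignment: Summit→Slot 4, Juno→Slot 1, Ember→Slot 7, Nimbus→Slot 2, Apex→Slot 6, Umbra→Slot 3 = $732.
No other one-to-one assignment exceeds $733.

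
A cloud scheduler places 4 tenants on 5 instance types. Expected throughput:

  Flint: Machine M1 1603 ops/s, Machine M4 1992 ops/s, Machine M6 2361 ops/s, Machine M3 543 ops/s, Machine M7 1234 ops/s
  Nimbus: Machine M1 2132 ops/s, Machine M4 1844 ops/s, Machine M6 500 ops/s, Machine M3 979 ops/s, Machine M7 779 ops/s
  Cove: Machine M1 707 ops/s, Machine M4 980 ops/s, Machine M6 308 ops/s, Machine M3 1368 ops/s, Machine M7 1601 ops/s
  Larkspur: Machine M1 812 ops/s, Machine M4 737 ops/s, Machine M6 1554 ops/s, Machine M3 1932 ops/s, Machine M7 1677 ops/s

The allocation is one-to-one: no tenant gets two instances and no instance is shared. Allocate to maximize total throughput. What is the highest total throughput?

Maximum total: 8026 ops/s

Optimal: Flint→Machine M6 (2361 ops/s), Nimbus→Machine M1 (2132 ops/s), Cove→Machine M7 (1601 ops/s), Larkspur→Machine M3 (1932 ops/s) — total 2361+2132+1601+1932 = 8026 ops/s.
Column-greedy (each instance in turn goes to its best remaining tenant) gives 7046 ops/s, worse by 980.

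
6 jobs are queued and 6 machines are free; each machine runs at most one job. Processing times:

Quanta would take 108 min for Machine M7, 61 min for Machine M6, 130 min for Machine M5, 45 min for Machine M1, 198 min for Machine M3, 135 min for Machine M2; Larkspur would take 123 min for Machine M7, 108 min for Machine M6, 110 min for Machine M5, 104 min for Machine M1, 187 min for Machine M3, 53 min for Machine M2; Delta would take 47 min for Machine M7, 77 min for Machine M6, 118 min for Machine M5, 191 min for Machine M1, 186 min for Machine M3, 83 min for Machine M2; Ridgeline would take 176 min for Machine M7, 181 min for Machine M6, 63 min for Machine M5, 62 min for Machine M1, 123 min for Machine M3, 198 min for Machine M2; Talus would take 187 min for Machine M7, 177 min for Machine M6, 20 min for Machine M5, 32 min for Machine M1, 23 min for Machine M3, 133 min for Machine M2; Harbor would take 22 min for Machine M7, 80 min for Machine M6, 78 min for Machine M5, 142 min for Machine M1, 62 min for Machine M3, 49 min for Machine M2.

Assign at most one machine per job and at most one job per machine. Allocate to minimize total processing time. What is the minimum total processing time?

Optimal: Quanta→Machine M1 (45 min), Larkspur→Machine M2 (53 min), Delta→Machine M6 (77 min), Ridgeline→Machine M5 (63 min), Talus→Machine M3 (23 min), Harbor→Machine M7 (22 min) — total 45+53+77+63+23+22 = 283 min.
Row-greedy (each job in turn takes its cheapest remaining machine) gives 311 min, worse by 28.
No other one-to-one assignment undercuts 283 min.

Min total: 283 min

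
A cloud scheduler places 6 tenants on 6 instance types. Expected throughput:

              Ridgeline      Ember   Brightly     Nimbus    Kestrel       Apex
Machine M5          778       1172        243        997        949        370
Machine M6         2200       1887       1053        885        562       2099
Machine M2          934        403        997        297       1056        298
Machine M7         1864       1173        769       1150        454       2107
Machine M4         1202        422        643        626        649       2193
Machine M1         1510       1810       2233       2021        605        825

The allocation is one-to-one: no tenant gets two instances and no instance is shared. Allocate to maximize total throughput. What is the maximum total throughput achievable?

Maximum total: 10230 ops/s

Optimal: Ridgeline→Machine M7 (1864 ops/s), Ember→Machine M6 (1887 ops/s), Brightly→Machine M1 (2233 ops/s), Nimbus→Machine M5 (997 ops/s), Kestrel→Machine M2 (1056 ops/s), Apex→Machine M4 (2193 ops/s) — total 1864+1887+2233+997+1056+2193 = 10230 ops/s.
Max-entry greedy (repeatedly take the single best remaining cell) gives 9852 ops/s, worse by 378.
Next-best assignment: Ridgeline→Machine M6, Ember→Machine M5, Brightly→Machine M1, Nimbus→Machine M7, Kestrel→Machine M2, Apex→Machine M4 = 10004 ops/s.
Swapping Apex↔Brightly (Apex→Machine M1 825 ops/s, Brightly→Machine M4 643 ops/s) loses 2958.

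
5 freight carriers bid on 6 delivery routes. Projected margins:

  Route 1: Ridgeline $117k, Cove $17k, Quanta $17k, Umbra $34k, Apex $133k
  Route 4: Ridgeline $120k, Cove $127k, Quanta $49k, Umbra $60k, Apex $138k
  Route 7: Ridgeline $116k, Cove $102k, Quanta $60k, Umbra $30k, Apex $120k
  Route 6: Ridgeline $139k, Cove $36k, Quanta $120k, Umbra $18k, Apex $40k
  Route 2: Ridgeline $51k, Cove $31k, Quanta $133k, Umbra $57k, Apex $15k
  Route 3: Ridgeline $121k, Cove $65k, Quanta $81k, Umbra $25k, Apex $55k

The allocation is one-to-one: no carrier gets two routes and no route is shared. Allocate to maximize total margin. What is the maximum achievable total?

Maximum total: $567k

Optimal: Ridgeline→Route 6 ($139k), Cove→Route 7 ($102k), Quanta→Route 2 ($133k), Umbra→Route 4 ($60k), Apex→Route 1 ($133k) — total 139+102+133+60+133 = $567k.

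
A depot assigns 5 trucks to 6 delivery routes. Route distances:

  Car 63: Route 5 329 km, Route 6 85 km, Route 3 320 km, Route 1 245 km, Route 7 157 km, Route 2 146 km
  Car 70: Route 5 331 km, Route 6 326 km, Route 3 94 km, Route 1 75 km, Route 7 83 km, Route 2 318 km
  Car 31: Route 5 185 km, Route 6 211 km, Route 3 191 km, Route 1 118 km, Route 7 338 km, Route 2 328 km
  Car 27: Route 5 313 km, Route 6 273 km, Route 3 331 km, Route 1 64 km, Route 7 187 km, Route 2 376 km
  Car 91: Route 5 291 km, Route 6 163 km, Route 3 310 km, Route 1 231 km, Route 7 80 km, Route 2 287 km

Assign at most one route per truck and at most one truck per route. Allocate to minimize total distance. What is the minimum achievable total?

Min total: 508 km

Optimal: Car 63→Route 6 (85 km), Car 70→Route 3 (94 km), Car 31→Route 5 (185 km), Car 27→Route 1 (64 km), Car 91→Route 7 (80 km) — total 85+94+185+64+80 = 508 km.
Next-best assignment: Car 63→Route 2, Car 70→Route 3, Car 31→Route 5, Car 27→Route 1, Car 91→Route 7 = 569 km.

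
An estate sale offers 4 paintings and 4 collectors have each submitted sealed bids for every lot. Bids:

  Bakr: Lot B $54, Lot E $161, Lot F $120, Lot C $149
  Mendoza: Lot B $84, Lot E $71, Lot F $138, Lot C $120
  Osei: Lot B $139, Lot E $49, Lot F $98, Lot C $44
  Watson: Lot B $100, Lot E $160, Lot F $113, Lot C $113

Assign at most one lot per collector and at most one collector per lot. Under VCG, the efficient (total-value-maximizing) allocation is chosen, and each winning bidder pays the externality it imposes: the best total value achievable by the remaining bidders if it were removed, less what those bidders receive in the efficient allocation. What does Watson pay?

Efficient allocation: Bakr→Lot C ($149), Mendoza→Lot F ($138), Osei→Lot B ($139), Watson→Lot E ($160); total welfare W = $586.
Watson receives Lot E at value $160, so the others get W − 160 = $426.
Without Watson: best allocation of the remaining 3 bidders over all 4 lots is Bakr→Lot E ($161), Mendoza→Lot F ($138), Osei→Lot B ($139), total $438.
VCG payment = (others' best without Watson) − (others' welfare with Watson) = 438 − 426 = $12.

Watson pays $12.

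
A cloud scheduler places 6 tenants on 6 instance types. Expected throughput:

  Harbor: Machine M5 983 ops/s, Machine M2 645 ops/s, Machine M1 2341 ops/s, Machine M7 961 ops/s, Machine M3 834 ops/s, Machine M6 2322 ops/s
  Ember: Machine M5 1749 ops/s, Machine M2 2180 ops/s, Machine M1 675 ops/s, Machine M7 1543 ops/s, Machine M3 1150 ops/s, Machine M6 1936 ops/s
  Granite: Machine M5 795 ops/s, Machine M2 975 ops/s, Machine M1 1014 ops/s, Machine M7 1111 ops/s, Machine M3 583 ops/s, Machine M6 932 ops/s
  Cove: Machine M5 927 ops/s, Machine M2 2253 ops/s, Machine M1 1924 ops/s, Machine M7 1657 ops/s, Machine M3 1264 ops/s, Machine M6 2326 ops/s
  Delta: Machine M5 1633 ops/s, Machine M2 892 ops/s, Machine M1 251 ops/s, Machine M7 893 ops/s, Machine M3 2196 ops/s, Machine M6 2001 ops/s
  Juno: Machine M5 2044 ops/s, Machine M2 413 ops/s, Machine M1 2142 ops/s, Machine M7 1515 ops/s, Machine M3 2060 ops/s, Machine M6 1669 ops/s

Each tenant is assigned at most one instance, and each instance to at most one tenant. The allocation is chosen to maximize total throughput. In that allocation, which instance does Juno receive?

Optimal: Harbor→Machine M1 (2341 ops/s), Ember→Machine M2 (2180 ops/s), Granite→Machine M7 (1111 ops/s), Cove→Machine M6 (2326 ops/s), Delta→Machine M3 (2196 ops/s), Juno→Machine M5 (2044 ops/s) — total 2341+2180+1111+2326+2196+2044 = 12198 ops/s.
Column-greedy (each instance in turn goes to its best remaining tenant) gives 11309 ops/s, worse by 889.
Next-best assignment: Harbor→Machine M1, Ember→Machine M6, Granite→Machine M7, Cove→Machine M2, Delta→Machine M3, Juno→Machine M5 = 11881 ops/s.
Every other assignment is strictly worse.
Juno's own top instance is Machine M1 (2142 ops/s), but forcing Juno→Machine M1 and reassigning the rest optimally gives only 11773 ops/s — worse by 425.

Juno receives Machine M5.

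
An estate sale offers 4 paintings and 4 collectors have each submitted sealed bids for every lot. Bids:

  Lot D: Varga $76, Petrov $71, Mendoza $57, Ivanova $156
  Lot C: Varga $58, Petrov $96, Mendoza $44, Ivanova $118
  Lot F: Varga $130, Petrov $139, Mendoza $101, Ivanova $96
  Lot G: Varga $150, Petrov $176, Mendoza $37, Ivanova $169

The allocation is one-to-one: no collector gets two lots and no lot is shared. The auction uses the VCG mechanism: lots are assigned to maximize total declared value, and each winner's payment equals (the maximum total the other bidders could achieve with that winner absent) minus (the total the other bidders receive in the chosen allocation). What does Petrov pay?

Petrov pays $77.

Efficient allocation: Varga→Lot F ($130), Petrov→Lot G ($176), Mendoza→Lot C ($44), Ivanova→Lot D ($156); total welfare W = $506.
Petrov receives Lot G at value $176, so the others get W − 176 = $330.
Without Petrov: best allocation of the remaining 3 bidders over all 4 lots is Varga→Lot G ($150), Mendoza→Lot F ($101), Ivanova→Lot D ($156), total $407.
VCG payment = (others' best without Petrov) − (others' welfare with Petrov) = 407 − 330 = $77.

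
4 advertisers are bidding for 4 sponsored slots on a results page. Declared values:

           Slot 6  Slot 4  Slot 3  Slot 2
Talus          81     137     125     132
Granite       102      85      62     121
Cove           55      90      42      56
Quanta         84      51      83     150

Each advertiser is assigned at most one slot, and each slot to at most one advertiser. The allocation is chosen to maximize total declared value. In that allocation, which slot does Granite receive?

This is the linear assignment problem.
Optimal: Talus→Slot 3 ($125), Granite→Slot 6 ($102), Cove→Slot 4 ($90), Quanta→Slot 2 ($150) — total 125+102+90+150 = $467.
Max-entry greedy (repeatedly take the single best remaining cell) gives $431, worse by 36.
Swapping Cove↔Granite (Cove→Slot 6 $55, Granite→Slot 4 $85) loses 52.
Granite's own top slot is Slot 2 ($121), but forcing Granite→Slot 2 and reassigning the rest optimally gives only $420 — worse by 47.

Granite receives Slot 6.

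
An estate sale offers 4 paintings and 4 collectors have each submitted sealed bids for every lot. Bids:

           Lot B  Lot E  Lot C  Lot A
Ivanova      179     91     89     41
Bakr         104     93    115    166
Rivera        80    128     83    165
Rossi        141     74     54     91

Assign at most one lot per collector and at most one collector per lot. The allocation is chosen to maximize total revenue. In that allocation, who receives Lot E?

Rossi receives Lot E.

Optimal: Ivanova→Lot B ($179), Bakr→Lot C ($115), Rivera→Lot A ($165), Rossi→Lot E ($74) — total 179+115+165+74 = $533.
Column-greedy (each lot in turn goes to its best remaining collector) gives $513, worse by 20.
Next-best assignment: Ivanova→Lot B, Bakr→Lot A, Rivera→Lot E, Rossi→Lot C = $527.
Swapping Rivera↔Ivanova (Rivera→Lot B $80, Ivanova→Lot A $41) loses 223.
Rossi's own top lot is Lot B ($141), but forcing Rossi→Lot B and reassigning the rest optimally gives only $524 — worse by 9.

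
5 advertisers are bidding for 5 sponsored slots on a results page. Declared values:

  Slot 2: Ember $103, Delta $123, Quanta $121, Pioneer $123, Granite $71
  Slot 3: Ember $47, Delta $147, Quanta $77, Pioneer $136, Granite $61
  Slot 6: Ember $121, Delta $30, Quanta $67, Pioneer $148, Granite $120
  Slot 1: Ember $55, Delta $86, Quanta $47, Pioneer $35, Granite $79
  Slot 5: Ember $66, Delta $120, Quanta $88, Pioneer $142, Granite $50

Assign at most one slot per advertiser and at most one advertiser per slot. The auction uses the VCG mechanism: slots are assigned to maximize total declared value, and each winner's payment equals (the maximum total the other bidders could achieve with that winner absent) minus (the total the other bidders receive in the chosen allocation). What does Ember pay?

Ember pays $41.

Efficient allocation: Ember→Slot 6 ($121), Delta→Slot 3 ($147), Quanta→Slot 2 ($121), Pioneer→Slot 5 ($142), Granite→Slot 1 ($79); total welfare W = $610.
Ember receives Slot 6 at value $121, so the others get W − 121 = $489.
Without Ember: best allocation of the remaining 4 bidders over all 5 slots is Delta→Slot 3 ($147), Quanta→Slot 2 ($121), Pioneer→Slot 5 ($142), Granite→Slot 6 ($120), total $530.
VCG payment = (others' best without Ember) − (others' welfare with Ember) = 530 − 489 = $41.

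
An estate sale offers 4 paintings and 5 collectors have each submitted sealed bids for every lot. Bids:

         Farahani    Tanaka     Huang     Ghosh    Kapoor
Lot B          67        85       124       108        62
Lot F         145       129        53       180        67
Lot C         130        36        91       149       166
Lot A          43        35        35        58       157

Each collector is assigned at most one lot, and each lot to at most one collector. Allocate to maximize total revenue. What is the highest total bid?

Maximum total: $591

Optimal: Huang→Lot B ($124), Ghosh→Lot F ($180), Farahani→Lot C ($130), Kapoor→Lot A ($157) — total 124+180+130+157 = $591.
Row-greedy (each collector in turn takes its best remaining lot) gives $379, worse by 212.
Swapping Kapoor↔Huang (Kapoor→Lot B $62, Huang→Lot A $35) loses 184.
Every other assignment is strictly worse.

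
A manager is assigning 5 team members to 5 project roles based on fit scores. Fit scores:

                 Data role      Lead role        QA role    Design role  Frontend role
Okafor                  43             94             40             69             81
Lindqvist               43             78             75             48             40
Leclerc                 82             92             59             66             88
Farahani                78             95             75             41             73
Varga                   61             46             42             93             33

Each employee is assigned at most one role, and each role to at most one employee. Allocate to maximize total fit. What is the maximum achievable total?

Optimal: Okafor→Lead role (94 pts), Lindqvist→QA role (75 pts), Leclerc→Frontend role (88 pts), Farahani→Data role (78 pts), Varga→Design role (93 pts) — total 94+75+88+78+93 = 428 pts.
Column-greedy (each role in turn goes to its best remaining employee) gives 426 pts, worse by 2.

Max total: 428 pts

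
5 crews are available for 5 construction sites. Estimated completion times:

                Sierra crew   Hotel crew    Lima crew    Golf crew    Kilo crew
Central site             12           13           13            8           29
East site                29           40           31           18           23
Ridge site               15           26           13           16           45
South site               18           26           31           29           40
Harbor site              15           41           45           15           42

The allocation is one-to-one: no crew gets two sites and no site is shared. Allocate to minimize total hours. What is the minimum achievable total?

This is a one-to-one assignment (minimum-cost bipartite matching).
Optimal: Sierra crew→South site (18 hours), Hotel crew→Central site (13 hours), Lima crew→Ridge site (13 hours), Golf crew→Harbor site (15 hours), Kilo crew→East site (23 hours) — total 18+13+13+15+23 = 82 hours.
Min-entry greedy (repeatedly take the single cheapest remaining cell) gives 85 hours, worse by 3.
Swapping Sierra crew↔Golf crew (Sierra crew→Harbor site 15 hours, Golf crew→South site 29 hours) adds 11.

Minimum total: 82 hours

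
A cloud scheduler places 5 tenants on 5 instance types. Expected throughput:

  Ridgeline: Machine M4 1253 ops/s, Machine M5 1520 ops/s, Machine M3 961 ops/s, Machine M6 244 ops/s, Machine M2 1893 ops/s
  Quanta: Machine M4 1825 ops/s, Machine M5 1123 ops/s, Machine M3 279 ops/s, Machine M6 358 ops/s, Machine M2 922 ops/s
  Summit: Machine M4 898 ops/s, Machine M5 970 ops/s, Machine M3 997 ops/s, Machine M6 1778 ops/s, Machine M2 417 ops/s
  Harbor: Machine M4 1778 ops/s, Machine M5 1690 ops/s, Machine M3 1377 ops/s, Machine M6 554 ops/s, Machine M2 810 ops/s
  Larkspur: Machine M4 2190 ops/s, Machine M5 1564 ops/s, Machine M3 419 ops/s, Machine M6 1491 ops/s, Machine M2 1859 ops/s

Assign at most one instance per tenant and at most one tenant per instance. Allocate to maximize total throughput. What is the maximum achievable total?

Optimal: Ridgeline→Machine M2 (1893 ops/s), Quanta→Machine M4 (1825 ops/s), Summit→Machine M6 (1778 ops/s), Harbor→Machine M3 (1377 ops/s), Larkspur→Machine M5 (1564 ops/s) — total 1893+1825+1778+1377+1564 = 8437 ops/s.
Column-greedy (each instance in turn goes to its best remaining tenant) gives 7128 ops/s, worse by 1309.
Next-best assignment: Ridgeline→Machine M2, Quanta→Machine M5, Summit→Machine M6, Harbor→Machine M3, Larkspur→Machine M4 = 8361 ops/s.
Every other assignment is strictly worse.

Max total: 8437 ops/s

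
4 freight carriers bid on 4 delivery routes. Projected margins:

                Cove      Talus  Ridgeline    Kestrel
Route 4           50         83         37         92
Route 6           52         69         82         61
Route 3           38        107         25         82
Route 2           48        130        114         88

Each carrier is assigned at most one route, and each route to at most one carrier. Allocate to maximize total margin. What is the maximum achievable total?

Optimal: Cove→Route 6 ($52k), Talus→Route 3 ($107k), Ridgeline→Route 2 ($114k), Kestrel→Route 4 ($92k) — total 52+107+114+92 = $365k.
Max-entry greedy (repeatedly take the single best remaining cell) gives $342k, worse by 23.

Maximum total: $365k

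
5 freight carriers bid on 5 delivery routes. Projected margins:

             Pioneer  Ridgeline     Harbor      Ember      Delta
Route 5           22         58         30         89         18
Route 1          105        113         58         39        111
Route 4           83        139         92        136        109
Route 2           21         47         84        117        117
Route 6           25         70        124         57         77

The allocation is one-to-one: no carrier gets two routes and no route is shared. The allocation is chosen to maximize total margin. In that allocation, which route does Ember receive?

Optimal: Pioneer→Route 1 ($105k), Ridgeline→Route 4 ($139k), Harbor→Route 6 ($124k), Ember→Route 5 ($89k), Delta→Route 2 ($117k) — total 105+139+124+89+117 = $574k.
Ember's own top route is Route 4 ($136k), but forcing Ember→Route 4 and reassigning the rest optimally gives only $540k — worse by 34.

Ember receives Route 5.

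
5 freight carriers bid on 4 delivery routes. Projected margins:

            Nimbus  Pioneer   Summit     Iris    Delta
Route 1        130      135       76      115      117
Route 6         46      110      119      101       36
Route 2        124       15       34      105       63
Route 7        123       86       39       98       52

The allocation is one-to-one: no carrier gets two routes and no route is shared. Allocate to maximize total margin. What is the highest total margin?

Optimal: Pioneer→Route 1 ($135k), Summit→Route 6 ($119k), Iris→Route 2 ($105k), Nimbus→Route 7 ($123k) — total 135+119+105+123 = $482k.
Max-entry greedy (repeatedly take the single best remaining cell) gives $476k, worse by 6.
Next-best assignment: Pioneer→Route 1, Summit→Route 6, Nimbus→Route 2, Iris→Route 7 = $476k.
Every other assignment is strictly worse.

Maximum total: $482k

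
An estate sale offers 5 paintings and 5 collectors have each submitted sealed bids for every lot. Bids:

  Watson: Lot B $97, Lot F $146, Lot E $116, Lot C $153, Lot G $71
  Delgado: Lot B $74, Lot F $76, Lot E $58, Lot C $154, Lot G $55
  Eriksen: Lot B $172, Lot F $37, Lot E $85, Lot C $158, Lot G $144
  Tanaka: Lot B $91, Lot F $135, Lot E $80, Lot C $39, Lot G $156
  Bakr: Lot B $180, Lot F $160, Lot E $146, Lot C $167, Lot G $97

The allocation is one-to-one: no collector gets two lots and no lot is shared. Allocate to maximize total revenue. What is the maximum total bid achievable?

Optimal: Watson→Lot F ($146), Delgado→Lot C ($154), Eriksen→Lot B ($172), Tanaka→Lot G ($156), Bakr→Lot E ($146) — total 146+154+172+156+146 = $774.
Column-greedy (each lot in turn goes to its best remaining collector) gives $721, worse by 53.
Next-best assignment: Watson→Lot E, Delgado→Lot C, Eriksen→Lot B, Tanaka→Lot G, Bakr→Lot F = $758.

Max total: $774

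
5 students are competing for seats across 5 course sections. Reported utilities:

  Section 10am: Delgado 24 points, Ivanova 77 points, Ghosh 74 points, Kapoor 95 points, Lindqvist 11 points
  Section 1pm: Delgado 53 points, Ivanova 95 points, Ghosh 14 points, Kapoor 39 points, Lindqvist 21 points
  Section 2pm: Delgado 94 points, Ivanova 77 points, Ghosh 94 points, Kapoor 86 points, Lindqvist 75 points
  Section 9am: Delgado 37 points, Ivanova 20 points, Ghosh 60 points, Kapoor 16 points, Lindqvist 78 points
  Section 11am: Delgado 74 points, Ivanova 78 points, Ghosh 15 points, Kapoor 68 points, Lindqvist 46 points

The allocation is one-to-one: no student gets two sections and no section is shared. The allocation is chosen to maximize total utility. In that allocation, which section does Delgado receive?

Delgado receives Section 11am.

Treat this as an assignment problem: match each student to one section.
Optimal: Delgado→Section 11am (74 points), Ivanova→Section 1pm (95 points), Ghosh→Section 2pm (94 points), Kapoor→Section 10am (95 points), Lindqvist→Section 9am (78 points) — total 74+95+94+95+78 = 436 points.
Column-greedy (each section in turn goes to its best remaining student) gives 377 points, worse by 59.
Next-best assignment: Delgado→Section 2pm, Ivanova→Section 1pm, Ghosh→Section 10am, Kapoor→Section 11am, Lindqvist→Section 9am = 409 points.
Swapping Ivanova↔Kapoor (Ivanova→Section 10am 77 points, Kapoor→Section 1pm 39 points) loses 74.
Delgado's own top section is Section 2pm (94 points), but forcing Delgado→Section 2pm and reassigning the rest optimally gives only 409 points — worse by 27.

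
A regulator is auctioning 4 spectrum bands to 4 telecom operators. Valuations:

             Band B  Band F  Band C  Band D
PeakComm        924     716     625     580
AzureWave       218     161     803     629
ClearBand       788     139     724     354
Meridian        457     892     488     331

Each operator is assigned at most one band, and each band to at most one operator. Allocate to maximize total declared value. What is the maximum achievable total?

Max total: $3169M

Optimal: PeakComm→Band B ($924M), AzureWave→Band D ($629M), ClearBand→Band C ($724M), Meridian→Band F ($892M) — total 924+629+724+892 = $3169M.
Row-greedy (each operator in turn takes its best remaining band) gives $2973M, worse by 196.
Swapping Meridian↔PeakComm (Meridian→Band B $457M, PeakComm→Band F $716M) loses 643.
Every other assignment is strictly worse.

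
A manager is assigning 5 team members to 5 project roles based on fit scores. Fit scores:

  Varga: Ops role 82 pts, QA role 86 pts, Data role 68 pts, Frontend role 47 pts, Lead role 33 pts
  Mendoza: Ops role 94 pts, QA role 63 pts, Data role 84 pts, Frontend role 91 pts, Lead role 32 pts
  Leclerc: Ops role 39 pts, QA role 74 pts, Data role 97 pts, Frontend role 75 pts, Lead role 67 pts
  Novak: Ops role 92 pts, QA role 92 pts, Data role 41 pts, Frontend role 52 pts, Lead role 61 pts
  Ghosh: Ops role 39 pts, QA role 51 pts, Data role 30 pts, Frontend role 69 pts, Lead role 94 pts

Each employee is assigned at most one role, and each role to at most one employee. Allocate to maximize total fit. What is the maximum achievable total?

This is the linear assignment problem.
Optimal: Varga→QA role (86 pts), Mendoza→Frontend role (91 pts), Leclerc→Data role (97 pts), Novak→Ops role (92 pts), Ghosh→Lead role (94 pts) — total 86+91+97+92+94 = 460 pts.
Row-greedy (each employee in turn takes its best remaining role) gives 407 pts, worse by 53.
Checked against all permutations: 460 pts is optimal.

Max total: 460 pts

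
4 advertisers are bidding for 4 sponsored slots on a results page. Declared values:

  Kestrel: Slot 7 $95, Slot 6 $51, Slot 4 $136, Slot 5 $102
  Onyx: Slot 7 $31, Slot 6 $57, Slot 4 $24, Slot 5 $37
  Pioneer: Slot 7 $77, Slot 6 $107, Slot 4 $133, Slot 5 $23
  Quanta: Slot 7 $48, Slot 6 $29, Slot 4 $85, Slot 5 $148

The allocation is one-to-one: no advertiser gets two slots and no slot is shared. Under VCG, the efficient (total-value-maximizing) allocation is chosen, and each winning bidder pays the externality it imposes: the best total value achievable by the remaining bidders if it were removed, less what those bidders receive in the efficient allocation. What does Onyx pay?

Efficient allocation: Kestrel→Slot 7 ($95), Onyx→Slot 6 ($57), Pioneer→Slot 4 ($133), Quanta→Slot 5 ($148); total welfare W = $433.
Onyx receives Slot 6 at value $57, so the others get W − 57 = $376.
Without Onyx: best allocation of the remaining 3 bidders over all 4 slots is Kestrel→Slot 4 ($136), Pioneer→Slot 6 ($107), Quanta→Slot 5 ($148), total $391.
VCG payment = (others' best without Onyx) − (others' welfare with Onyx) = 391 − 376 = $15.

Onyx pays $15.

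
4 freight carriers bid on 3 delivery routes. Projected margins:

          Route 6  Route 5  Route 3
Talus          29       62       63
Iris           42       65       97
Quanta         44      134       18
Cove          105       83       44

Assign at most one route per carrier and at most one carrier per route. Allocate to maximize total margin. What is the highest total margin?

Maximum total: $336k

Optimal: Cove→Route 6 ($105k), Quanta→Route 5 ($134k), Iris→Route 3 ($97k) — total 105+134+97 = $336k.
Row-greedy (each carrier in turn takes its best remaining route) gives $172k, worse by 164.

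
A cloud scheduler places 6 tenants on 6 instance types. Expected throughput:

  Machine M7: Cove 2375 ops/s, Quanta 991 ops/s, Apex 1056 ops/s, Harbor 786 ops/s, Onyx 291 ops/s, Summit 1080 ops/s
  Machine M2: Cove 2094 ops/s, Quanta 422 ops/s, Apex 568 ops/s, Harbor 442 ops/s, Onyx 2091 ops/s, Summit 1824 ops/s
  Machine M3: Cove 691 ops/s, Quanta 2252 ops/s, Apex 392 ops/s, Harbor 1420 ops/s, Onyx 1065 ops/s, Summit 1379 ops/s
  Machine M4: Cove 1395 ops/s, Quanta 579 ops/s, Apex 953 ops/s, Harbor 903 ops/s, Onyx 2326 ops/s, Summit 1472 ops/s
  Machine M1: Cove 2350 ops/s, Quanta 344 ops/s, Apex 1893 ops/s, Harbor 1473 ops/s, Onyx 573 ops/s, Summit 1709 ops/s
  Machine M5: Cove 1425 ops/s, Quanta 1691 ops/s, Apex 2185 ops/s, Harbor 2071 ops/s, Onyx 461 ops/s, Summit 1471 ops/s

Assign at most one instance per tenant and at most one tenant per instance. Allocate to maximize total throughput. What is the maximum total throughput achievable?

Max total: 12741 ops/s

Optimal: Cove→Machine M7 (2375 ops/s), Quanta→Machine M3 (2252 ops/s), Apex→Machine M1 (1893 ops/s), Harbor→Machine M5 (2071 ops/s), Onyx→Machine M4 (2326 ops/s), Summit→Machine M2 (1824 ops/s) — total 2375+2252+1893+2071+2326+1824 = 12741 ops/s.
Column-greedy (each instance in turn goes to its best remaining tenant) gives 12154 ops/s, worse by 587.
Next-best assignment: Cove→Machine M7, Quanta→Machine M3, Apex→Machine M5, Harbor→Machine M1, Onyx→Machine M4, Summit→Machine M2 = 12435 ops/s.
Every other assignment is strictly worse.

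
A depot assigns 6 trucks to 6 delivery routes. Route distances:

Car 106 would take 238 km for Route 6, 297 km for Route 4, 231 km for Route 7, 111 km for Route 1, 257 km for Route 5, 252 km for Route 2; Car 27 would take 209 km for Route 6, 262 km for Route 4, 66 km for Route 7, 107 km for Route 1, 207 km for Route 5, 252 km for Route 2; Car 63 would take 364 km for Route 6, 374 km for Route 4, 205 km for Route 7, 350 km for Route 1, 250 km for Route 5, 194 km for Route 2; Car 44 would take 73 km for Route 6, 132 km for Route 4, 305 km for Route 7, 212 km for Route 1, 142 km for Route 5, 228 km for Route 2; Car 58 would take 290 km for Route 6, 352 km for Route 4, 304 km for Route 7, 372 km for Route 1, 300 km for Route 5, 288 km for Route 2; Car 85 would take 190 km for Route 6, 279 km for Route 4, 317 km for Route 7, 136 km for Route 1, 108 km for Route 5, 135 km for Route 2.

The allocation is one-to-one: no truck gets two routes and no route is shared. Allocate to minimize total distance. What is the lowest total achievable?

Treat this as an assignment problem: match each truck to one route.
Optimal: Car 106→Route 1 (111 km), Car 27→Route 7 (66 km), Car 63→Route 2 (194 km), Car 44→Route 4 (132 km), Car 58→Route 6 (290 km), Car 85→Route 5 (108 km) — total 111+66+194+132+290+108 = 901 km.
Column-greedy (each route in turn goes to its cheapest remaining truck) gives 1047 km, worse by 146.
Next-best assignment: Car 106→Route 1, Car 27→Route 7, Car 63→Route 2, Car 44→Route 6, Car 58→Route 4, Car 85→Route 5 = 904 km.
Swapping Car 85↔Car 44 (Car 85→Route 4 279 km, Car 44→Route 5 142 km) adds 181.
Every other assignment is strictly worse.

Minimum total: 901 km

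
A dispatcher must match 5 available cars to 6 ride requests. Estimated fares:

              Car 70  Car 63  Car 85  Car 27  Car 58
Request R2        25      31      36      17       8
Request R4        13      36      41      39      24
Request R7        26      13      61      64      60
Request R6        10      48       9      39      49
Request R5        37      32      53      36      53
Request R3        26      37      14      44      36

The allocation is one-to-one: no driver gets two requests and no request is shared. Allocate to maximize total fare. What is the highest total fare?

Optimal: Car 70→Request R3 ($26), Car 63→Request R6 ($48), Car 85→Request R4 ($41), Car 27→Request R7 ($64), Car 58→Request R5 ($53) — total 26+48+41+64+53 = $232.
Row-greedy (each driver in turn takes its best remaining request) gives $214, worse by 18.

Maximum total: $232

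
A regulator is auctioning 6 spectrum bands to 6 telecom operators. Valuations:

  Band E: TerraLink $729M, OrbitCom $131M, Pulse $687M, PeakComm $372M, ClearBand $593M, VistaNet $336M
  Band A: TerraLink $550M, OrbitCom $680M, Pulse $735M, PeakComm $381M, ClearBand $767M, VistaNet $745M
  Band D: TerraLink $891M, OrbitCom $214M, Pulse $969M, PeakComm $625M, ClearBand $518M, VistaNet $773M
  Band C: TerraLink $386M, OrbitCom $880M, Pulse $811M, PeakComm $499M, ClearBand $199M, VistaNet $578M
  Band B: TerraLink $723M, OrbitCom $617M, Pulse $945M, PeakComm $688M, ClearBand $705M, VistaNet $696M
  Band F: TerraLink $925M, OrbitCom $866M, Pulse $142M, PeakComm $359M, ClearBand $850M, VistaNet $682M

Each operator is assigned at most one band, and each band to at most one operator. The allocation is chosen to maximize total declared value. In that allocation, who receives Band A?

Optimal: TerraLink→Band E ($729M), OrbitCom→Band C ($880M), Pulse→Band D ($969M), PeakComm→Band B ($688M), ClearBand→Band F ($850M), VistaNet→Band A ($745M) — total 729+880+969+688+850+745 = $4861M.
Column-greedy (each band in turn goes to its best remaining operator) gives $4400M, worse by 461.
Swapping VistaNet↔PeakComm (VistaNet→Band B $696M, PeakComm→Band A $381M) loses 356.
VistaNet's own top band is Band D ($773M), but forcing VistaNet→Band D and reassigning the rest optimally gives only $4720M — worse by 141.

VistaNet receives Band A.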